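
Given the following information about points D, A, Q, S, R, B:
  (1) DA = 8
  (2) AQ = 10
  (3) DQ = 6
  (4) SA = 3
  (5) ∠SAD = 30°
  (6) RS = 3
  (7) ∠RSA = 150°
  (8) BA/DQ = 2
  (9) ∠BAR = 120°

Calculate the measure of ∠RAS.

Step 1: By the law of cosines on triangle ASR: AR² = 3² + 3² − 2·3·3·cos(150°) = 33.59, so AR ≈ 5.8.
Step 2: By the inverse law of cosines on triangle RAS: cos(∠RAS) = (5.8² + 3² − 3²) / (2·5.8·3) = 33.59/34.77 = 0.9659, so ∠RAS = 15°.

Therefore, the measure of angle ∠RAS = 15°.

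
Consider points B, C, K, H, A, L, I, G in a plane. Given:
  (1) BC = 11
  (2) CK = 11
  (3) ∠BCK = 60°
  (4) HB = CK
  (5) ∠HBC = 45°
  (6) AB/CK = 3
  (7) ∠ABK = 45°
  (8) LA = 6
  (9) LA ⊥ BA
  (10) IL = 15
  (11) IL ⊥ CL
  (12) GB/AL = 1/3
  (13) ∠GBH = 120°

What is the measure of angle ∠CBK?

Step 1: By the law of cosines on triangle BCK: BK² = 11² + 11² − 2·11·11·cos(60°) = 121, so BK = 11.
Step 2: By the inverse law of cosines on triangle CBK: cos(∠CBK) = (11² + 11² − 11²) / (2·11·11) = 121/242 = 0.5, so ∠CBK = 60°.

Therefore, the measure of angle ∠CBK = 60°.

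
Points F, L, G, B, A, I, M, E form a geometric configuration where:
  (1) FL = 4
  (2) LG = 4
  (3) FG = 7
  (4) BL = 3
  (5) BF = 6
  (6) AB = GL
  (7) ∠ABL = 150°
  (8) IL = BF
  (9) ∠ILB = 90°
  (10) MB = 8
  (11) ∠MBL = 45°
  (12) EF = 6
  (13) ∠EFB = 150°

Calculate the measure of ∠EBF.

Step 1: By the law of cosines on triangle BFE: BE² = 6² + 6² − 2·6·6·cos(150°) = 134.35, so BE ≈ 11.59.
Step 2: By the inverse law of cosines on triangle EBF: cos(∠EBF) = (11.59² + 6² − 6²) / (2·11.59·6) = 134.35/139.09 = 0.9659, so ∠EBF = 15°.

Therefore, the measure of angle ∠EBF = 15°.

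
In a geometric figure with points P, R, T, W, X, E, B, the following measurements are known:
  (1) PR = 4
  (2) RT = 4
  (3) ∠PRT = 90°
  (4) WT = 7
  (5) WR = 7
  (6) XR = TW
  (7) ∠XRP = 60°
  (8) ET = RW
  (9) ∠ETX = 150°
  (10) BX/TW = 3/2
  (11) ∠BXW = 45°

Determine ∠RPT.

Step 1: By the law of cosines on triangle PRT: PT² = 4² + 4² − 2·4·4·cos(90°) = 32, so PT = 4·√2.
Step 2: By the inverse law of cosines on triangle RPT: cos(∠RPT) = (4² + (4·√2)² − 4²) / (2·4·4·√2) = 32/45.25 = 0.7071, so ∠RPT = 45°.

Therefore, the measure of angle ∠RPT = 45°.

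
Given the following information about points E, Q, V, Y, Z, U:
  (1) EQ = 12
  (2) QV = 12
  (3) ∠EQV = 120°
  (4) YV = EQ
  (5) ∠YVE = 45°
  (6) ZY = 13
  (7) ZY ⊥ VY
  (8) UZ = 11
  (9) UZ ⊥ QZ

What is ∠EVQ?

Step 1: By the law of cosines on triangle VQE: VE² = 12² + 12² − 2·12·12·cos(120°) = 432, so VE = 12·√3.
Step 2: By the inverse law of cosines on triangle EVQ: cos(∠EVQ) = ((12·√3)² + 12² − 12²) / (2·12·√3·12) = 432/498.83 = 0.866, so ∠EVQ = 30°.

Therefore, the measure of angle ∠EVQ = 30°.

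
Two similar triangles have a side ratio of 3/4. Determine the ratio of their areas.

Area ratio = (side ratio)^2 = (3/4)^2 = 9:16.

9:16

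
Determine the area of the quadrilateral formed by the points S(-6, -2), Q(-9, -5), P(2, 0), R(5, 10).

The Shoelace formula works by pairing each vertex with the next (cycling back to the first).
For each pair, compute x_i*y_(i+1) - x_(i+1)*y_i:
  (-6*-5 - -9*-2) = 12
  (-9*0 - 2*-5) = 10
  (2*10 - 5*0) = 20
  (5*-2 - -6*10) = 50
Taking half the absolute value of the total: Area = (1/2)(92) = 46.

46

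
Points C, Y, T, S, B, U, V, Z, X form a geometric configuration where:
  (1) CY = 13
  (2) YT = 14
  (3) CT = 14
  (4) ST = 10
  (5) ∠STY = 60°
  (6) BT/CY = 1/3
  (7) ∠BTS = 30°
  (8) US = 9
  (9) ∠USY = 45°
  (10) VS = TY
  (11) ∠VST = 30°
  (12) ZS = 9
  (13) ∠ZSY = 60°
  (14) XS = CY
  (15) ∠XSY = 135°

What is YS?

Step 1: By the law of cosines on triangle YTS: YS² = 14² + 10² − 2·14·10·cos(60°) = 156, so YS = 2·√39.

Therefore, the length of YS = 2·√39.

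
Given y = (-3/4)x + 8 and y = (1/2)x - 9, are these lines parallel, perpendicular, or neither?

Slope of line 1: m1 = -3/4
Slope of line 2: m2 = 1/2
m1 != m2 and m1*m2 = -3/8 != -1. Neither.

Neither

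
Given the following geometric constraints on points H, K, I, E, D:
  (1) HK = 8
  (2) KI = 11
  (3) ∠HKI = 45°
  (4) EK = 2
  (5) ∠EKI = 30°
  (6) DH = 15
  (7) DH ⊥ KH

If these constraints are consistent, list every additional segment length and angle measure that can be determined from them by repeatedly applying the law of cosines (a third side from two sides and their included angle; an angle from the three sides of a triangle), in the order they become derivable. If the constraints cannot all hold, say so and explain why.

The constraints are consistent. Derivable facts, in order:
After 1 step:
- HI ≈ 7.78
- IE ≈ 9.32
- KD = 17
After 2 steps:
- ∠DKH = 61.93°
- ∠EIK = 6.16°
- ∠HDK = 28.07°
- ∠HIK = 46.63°
- ∠IEK = 143.84°
- ∠IHK = 88.37°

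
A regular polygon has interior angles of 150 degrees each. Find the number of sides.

Each interior angle of a regular n-gon is (n - 2) * 180 / n.
Setting this equal to 150:
(n - 2) * 180 / n = 150
Each exterior angle = 180 - 150 = 30 degrees.
Since exterior angles sum to 360: n = 360 / 30 = 12.

12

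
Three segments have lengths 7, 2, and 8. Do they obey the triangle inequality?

Sort the sides: 2, 7, 8.
It suffices to check that the sum of the two smallest exceeds the largest:
2 + 7 = 9 > 8. ✓
Yes, a valid triangle can be formed.

Yes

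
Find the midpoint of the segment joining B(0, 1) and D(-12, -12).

The midpoint is the average of the coordinates:
x: (0 + -12)/2 = -6
y: (1 + -12)/2 = -11/2
Midpoint = (-6, -11/2)

(-6, -11/2)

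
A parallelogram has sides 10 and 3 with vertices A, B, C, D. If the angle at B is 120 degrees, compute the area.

Area = a * b * sin(theta)
Area = 10 * 3 * sin(120 degrees)
Area = 30 * sqrt(3)/2
Area = 15*sqrt(3)

15*sqrt(3)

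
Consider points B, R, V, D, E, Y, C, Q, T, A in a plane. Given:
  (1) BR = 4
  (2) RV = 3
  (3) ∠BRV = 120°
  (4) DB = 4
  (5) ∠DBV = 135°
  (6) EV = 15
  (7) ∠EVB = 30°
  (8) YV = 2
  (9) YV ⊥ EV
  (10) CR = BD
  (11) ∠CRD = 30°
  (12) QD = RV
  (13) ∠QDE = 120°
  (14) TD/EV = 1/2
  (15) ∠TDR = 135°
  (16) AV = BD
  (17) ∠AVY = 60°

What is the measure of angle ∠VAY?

From the given relations: AV = BD = 4.
Step 1: By the law of cosines on triangle AVY: AY² = 4² + 2² − 2·4·2·cos(60°) = 12, so AY = 2·√3.
Step 2: By the inverse law of cosines on triangle VAY: cos(∠VAY) = (4² + (2·√3)² − 2²) / (2·4·2·√3) = 24/27.71 = 0.866, so ∠VAY = 30°.

Therefore, the measure of angle ∠VAY = 30°.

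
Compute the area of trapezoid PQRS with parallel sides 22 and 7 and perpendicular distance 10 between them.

Area = (22 + 7) * 10 / 2 = 290 / 2 = 145

145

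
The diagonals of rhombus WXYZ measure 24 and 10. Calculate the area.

Area of a rhombus = (d1 * d2) / 2
Area = (24 * 10) / 2
Area = 240 / 2
Area = 120

120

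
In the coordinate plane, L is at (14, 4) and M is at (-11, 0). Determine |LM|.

The horizontal distance is |-11 - 14| = 25 and the vertical distance is |0 - 4| = 4.
By the Pythagorean theorem, d = sqrt(25^2 + 4^2) = sqrt(641).

sqrt(641)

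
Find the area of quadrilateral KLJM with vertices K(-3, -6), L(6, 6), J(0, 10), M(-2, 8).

Using the Shoelace formula for a quadrilateral (vertices in order):
Area = (1/2)|sum of (x_i * y_(i+1) - x_(i+1) * y_i)|
Terms: (-3*6 - 6*-6) = 18, (6*10 - 0*6) = 60, (0*8 - -2*10) = 20, (-2*-6 - -3*8) = 36
Sum = 134
Area = (1/2)(134) = 67

67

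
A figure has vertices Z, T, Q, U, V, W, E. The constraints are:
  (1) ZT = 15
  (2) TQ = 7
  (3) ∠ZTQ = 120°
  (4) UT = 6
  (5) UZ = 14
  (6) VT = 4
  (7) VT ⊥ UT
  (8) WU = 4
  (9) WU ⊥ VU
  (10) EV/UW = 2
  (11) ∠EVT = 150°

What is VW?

Step 1: By the law of cosines on triangle UTV: UV² = 6² + 4² − 2·6·4·cos(90°) = 52, so UV = 2·√13.
Step 2: By the law of cosines on triangle VUW: VW² = (2·√13)² + 4² − 2·2·√13·4·cos(90°) = 68, so VW = 2·√17.

Therefore, the length of VW = 2·√17.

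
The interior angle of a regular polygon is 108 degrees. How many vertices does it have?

Exterior angle = 180 - 108 = 72. n = 360 / 72 = 5.

5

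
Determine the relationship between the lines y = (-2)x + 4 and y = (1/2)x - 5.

Slope of line 1: m1 = -2
Slope of line 2: m2 = 1/2
m1 * m2 = -1, so perpendicular.

Perpendicular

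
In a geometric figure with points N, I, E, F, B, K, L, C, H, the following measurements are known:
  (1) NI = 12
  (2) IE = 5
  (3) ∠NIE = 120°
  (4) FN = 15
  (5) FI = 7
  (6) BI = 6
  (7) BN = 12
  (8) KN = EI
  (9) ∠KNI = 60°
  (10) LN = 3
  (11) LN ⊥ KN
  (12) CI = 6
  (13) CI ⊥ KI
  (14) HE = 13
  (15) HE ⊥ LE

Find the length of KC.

From the given relations: KN = EI = 5.
Step 1: By the law of cosines on triangle KNI: KI² = 5² + 12² − 2·5·12·cos(60°) = 109, so KI = √109.
Step 2: By the law of cosines on triangle KIC: KC² = √109² + 6² − 2·√109·6·cos(90°) = 145, so KC = √145.

Therefore, the length of KC = √145.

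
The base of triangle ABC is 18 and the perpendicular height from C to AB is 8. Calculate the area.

Area = (1/2) * base * height
Area = (1/2) * 18 * 8
Area = 72

72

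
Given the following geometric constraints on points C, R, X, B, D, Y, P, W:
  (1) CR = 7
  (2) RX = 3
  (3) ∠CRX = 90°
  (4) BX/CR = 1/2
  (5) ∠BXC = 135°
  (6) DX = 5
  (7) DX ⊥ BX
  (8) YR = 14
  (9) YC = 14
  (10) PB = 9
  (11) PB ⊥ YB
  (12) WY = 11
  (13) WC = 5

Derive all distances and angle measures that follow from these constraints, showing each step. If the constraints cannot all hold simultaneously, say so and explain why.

The constraints are consistent.

From the given relations:
  BX = 1/2·CR = 1/2·7 ≈ 3.5

Step 1: From CR = 7, RX = 3, and ∠CRX = 90°, by the law of cosines:
  CX² = CR² + RX² - 2·CR·RX·cos(90°) = 49 + 9 - 0 = 58
  CX = √58

Step 2: From BX = 3.5, XD = 5, and ∠BXD = 90°, by the law of cosines:
  BD² = BX² + XD² - 2·BX·XD·cos(90°) = 12.25 + 25 - 0 = 37.25
  BD ≈ 6.1

Step 3: From CR = 7, CY = 14, RY = 14, by the inverse law of cosines:
  cos(∠RCY) = (CR² + CY² - RY²) / (2·CR·CY)
  ∠RCY = 75.52°

Step 4: From CW = 5, CY = 14, WY = 11, by the inverse law of cosines:
  cos(∠WCY) = (CW² + CY² - WY²) / (2·CW·CY)
  ∠WCY = 44.42°

Step 5: From RC = 7, RY = 14, CY = 14, by the inverse law of cosines:
  cos(∠CRY) = (RC² + RY² - CY²) / (2·RC·RY)
  ∠CRY = 75.52°

Step 6: From YC = 14, YR = 14, CR = 7, by the inverse law of cosines:
  cos(∠CYR) = (YC² + YR² - CR²) / (2·YC·YR)
  ∠CYR = 28.96°

Step 7: From YC = 14, YW = 11, CW = 5, by the inverse law of cosines:
  cos(∠CYW) = (YC² + YW² - CW²) / (2·YC·YW)
  ∠CYW = 18.55°

Step 8: From WC = 5, WY = 11, CY = 14, by the inverse law of cosines:
  cos(∠CWY) = (WC² + WY² - CY²) / (2·WC·WY)
  ∠CWY = 117.04°

Step 9: From CX = √58, XB = 3.5, and ∠CXB = 135°, by the law of cosines:
  CB² = CX² + XB² - 2·CX·XB·cos(135°) = 58 + 12.25 + 37.7 = 107.9
  CB ≈ 10.39

Step 10: From CR = 7, CX = √58, RX = 3, by the inverse law of cosines:
  cos(∠RCX) = (CR² + CX² - RX²) / (2·CR·CX)
  ∠RCX = 23.2°

Step 11: From XC = √58, XR = 3, CR = 7, by the inverse law of cosines:
  cos(∠CXR) = (XC² + XR² - CR²) / (2·XC·XR)
  ∠CXR = 66.8°

Step 12: From BD = 6.1, BX = 3.5, DX = 5, by the inverse law of cosines:
  cos(∠DBX) = (BD² + BX² - DX²) / (2·BD·BX)
  ∠DBX = 55.01°

Step 13: From DB = 6.1, DX = 5, BX = 3.5, by the inverse law of cosines:
  cos(∠BDX) = (DB² + DX² - BX²) / (2·DB·DX)
  ∠BDX = 34.99°

Step 14: From CB = 10.39, CX = √58, BX = 3.5, by the inverse law of cosines:
  cos(∠BCX) = (CB² + CX² - BX²) / (2·CB·CX)
  ∠BCX = 13.78°

Step 15: From BC = 10.39, BX = 3.5, CX = √58, by the inverse law of cosines:
  cos(∠CBX) = (BC² + BX² - CX²) / (2·BC·BX)
  ∠CBX = 31.22°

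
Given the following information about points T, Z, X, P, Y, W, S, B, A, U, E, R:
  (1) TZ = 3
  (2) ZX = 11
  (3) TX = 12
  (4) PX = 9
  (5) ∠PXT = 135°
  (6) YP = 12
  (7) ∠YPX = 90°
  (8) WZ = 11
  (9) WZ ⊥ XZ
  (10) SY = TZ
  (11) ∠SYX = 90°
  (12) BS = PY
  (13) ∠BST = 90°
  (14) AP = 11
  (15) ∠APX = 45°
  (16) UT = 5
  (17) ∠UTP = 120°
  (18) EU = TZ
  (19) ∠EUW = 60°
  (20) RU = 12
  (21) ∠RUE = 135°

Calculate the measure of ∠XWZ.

Step 1: By the law of cosines on triangle WZX: WX² = 11² + 11² − 2·11·11·cos(90°) = 242, so WX = 11·√2.
Step 2: By the inverse law of cosines on triangle XWZ: cos(∠XWZ) = ((11·√2)² + 11² − 11²) / (2·11·√2·11) = 242/342.24 = 0.7071, so ∠XWZ = 45°.

Therefore, the measure of angle ∠XWZ = 45°.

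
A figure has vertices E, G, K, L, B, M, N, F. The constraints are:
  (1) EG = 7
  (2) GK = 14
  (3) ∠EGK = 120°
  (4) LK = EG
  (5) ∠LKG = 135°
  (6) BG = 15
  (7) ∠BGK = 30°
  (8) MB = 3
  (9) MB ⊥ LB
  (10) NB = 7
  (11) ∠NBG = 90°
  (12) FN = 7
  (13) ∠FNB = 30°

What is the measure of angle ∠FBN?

Step 1: By the law of cosines on triangle BNF: BF² = 7² + 7² − 2·7·7·cos(30°) = 13.13, so BF ≈ 3.62.
Step 2: By the inverse law of cosines on triangle FBN: cos(∠FBN) = (3.62² + 7² − 7²) / (2·3.62·7) = 13.13/50.73 = 0.2588, so ∠FBN = 75°.

Therefore, the measure of angle ∠FBN = 75°.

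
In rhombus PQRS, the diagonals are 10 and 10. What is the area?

Area of a rhombus = (d1 * d2) / 2
Area = (10 * 10) / 2
Area = 100 / 2
Area = 50

50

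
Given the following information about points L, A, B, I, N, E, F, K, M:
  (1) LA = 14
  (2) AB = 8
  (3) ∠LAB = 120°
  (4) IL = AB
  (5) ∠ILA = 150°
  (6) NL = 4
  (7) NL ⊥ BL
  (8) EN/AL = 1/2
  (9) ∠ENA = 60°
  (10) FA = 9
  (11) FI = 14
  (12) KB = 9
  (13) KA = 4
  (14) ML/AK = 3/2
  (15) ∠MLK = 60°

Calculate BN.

Step 1: By the law of cosines on triangle LAB: LB² = 14² + 8² − 2·14·8·cos(120°) = 372, so LB = 2·√93.
Step 2: By the law of cosines on triangle BLN: BN² = (2·√93)² + 4² − 2·2·√93·4·cos(90°) = 388, so BN = 2·√97.

Therefore, the length of BN = 2·√97.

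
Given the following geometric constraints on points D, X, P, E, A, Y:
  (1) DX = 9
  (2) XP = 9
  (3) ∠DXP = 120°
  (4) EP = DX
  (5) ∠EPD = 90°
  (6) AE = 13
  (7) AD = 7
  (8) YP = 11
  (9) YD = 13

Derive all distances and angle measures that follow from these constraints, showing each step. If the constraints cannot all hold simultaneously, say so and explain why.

The constraints are consistent.

From the given relations:
  EP = DX = 9

Step 1: From DX = 9, XP = 9, and ∠DXP = 120°, by the law of cosines:
  DP² = DX² + XP² - 2·DX·XP·cos(120°) = 81 + 81 + 81 = 243
  DP = 9·√3

Step 2: From DP = 9·√3, PE = 9, and ∠DPE = 90°, by the law of cosines:
  DE² = DP² + PE² - 2·DP·PE·cos(90°) = 243 + 81 - 0 = 324
  DE = 18

Step 3: From DP = 9·√3, DX = 9, PX = 9, by the inverse law of cosines:
  cos(∠PDX) = (DP² + DX² - PX²) / (2·DP·DX)
  ∠PDX = 30°

Step 4: From DP = 9·√3, DY = 13, PY = 11, by the inverse law of cosines:
  cos(∠PDY) = (DP² + DY² - PY²) / (2·DP·DY)
  ∠PDY = 44.11°

Step 5: From PD = 9·√3, PX = 9, DX = 9, by the inverse law of cosines:
  cos(∠DPX) = (PD² + PX² - DX²) / (2·PD·PX)
  ∠DPX = 30°

Step 6: From PD = 9·√3, PY = 11, DY = 13, by the inverse law of cosines:
  cos(∠DPY) = (PD² + PY² - DY²) / (2·PD·PY)
  ∠DPY = 55.35°

Step 7: From YD = 13, YP = 11, DP = 9·√3, by the inverse law of cosines:
  cos(∠DYP) = (YD² + YP² - DP²) / (2·YD·YP)
  ∠DYP = 80.54°

Step 8: From DA = 7, DE = 18, AE = 13, by the inverse law of cosines:
  cos(∠ADE) = (DA² + DE² - AE²) / (2·DA·DE)
  ∠ADE = 35.95°

Step 9: From DE = 18, DP = 9·√3, EP = 9, by the inverse law of cosines:
  cos(∠EDP) = (DE² + DP² - EP²) / (2·DE·DP)
  ∠EDP = 30°

Step 10: From EA = 13, ED = 18, AD = 7, by the inverse law of cosines:
  cos(∠AED) = (EA² + ED² - AD²) / (2·EA·ED)
  ∠AED = 18.43°

Step 11: From ED = 18, EP = 9, DP = 9·√3, by the inverse law of cosines:
  cos(∠DEP) = (ED² + EP² - DP²) / (2·ED·EP)
  ∠DEP = 60°

Step 12: From AD = 7, AE = 13, DE = 18, by the inverse law of cosines:
  cos(∠DAE) = (AD² + AE² - DE²) / (2·AD·AE)
  ∠DAE = 125.62°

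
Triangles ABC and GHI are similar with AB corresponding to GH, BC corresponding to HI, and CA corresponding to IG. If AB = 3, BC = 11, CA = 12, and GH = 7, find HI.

k = 7/3 = 7/3. HI = 7/3 * 11 = 77/3.

77/3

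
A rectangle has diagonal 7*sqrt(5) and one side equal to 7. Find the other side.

Using the Pythagorean theorem: d^2 = a^2 + b^2
b^2 = d^2 - a^2
b^2 = 245 - 49
b^2 = 196
b = sqrt(196) = 14

14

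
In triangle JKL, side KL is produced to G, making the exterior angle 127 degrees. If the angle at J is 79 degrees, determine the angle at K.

angle K = 127 - 79 = 48 degrees (exterior angle theorem).

48 degrees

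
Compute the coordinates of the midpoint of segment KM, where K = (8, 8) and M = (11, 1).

The midpoint is the point halfway along the segment.
Move half the horizontal distance: 8 + (11 - 8)/2 = 8 + 3/2 = 19/2
Move half the vertical distance: 8 + (1 - 8)/2 = 8 + -7/2 = 9/2
Midpoint = (19/2, 9/2)

(19/2, 9/2)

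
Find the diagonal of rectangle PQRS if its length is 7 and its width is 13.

Using the Pythagorean theorem:
d² = 7² + 13² = 49 + 169 = 218
d = sqrt(218)

sqrt(218)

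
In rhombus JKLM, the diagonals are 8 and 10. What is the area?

The diagonals of a rhombus divide it into four right triangles.
Each triangle has legs 8/ 2 = 4 and 10/2 = 5, so each has area (1/2)*4*5 = 10.
Four such triangles give total area = (d1 * d2) / 2 = 40.

40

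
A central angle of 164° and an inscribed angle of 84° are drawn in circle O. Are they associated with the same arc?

By the inscribed angle theorem, the inscribed angle for a central angle of 164° should be 164° / 2 = 82°.
The given inscribed angle is 84°, which does not equal 82°.
Therefore, no, they do not correspond to the same arc.

No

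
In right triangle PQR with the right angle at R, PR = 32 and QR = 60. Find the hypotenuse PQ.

By the Pythagorean theorem: PQ^2 = PR^2 + QR^2
PQ^2 = 32^2 + 60^2 = 1024 + 3600 = 4624
PQ = sqrt(4624) = 68

68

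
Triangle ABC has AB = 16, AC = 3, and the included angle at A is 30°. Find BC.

When two sides and the included angle are known, the law of cosines gives the third side.
c^2 = a^2 + b^2 - 2ab cos(C) generalizes the Pythagorean theorem to non-right triangles.
Here: BC^2 = 256 + 9 - 96*(sqrt(3)/2) = 265 - 48*sqrt(3)
BC = sqrt(265 - 48*sqrt(3))

sqrt(265 - 48*sqrt(3))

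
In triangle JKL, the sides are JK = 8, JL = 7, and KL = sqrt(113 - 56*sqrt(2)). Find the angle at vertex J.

cos(J) = (8² + 7² - (sqrt(113 - 56*sqrt(2)))²) / (2 × 8 × 7) = sqrt(2)/2, so J = arccos(sqrt(2)/2) = 45°.

45°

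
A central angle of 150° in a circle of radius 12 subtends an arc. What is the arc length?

Arc length = 2πr × θ/360
= 2π × 12 × 5/12
= 10*pi

10*pi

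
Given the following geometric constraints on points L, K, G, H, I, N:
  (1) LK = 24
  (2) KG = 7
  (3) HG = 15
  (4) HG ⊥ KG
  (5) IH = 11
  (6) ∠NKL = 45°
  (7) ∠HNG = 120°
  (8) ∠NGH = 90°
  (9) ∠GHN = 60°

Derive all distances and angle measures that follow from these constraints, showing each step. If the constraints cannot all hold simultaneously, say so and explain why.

These constraints are not satisfiable: (7), (8) and (9) are the three interior angles of triangle HNG, which must sum to 180°, but 120° + 90° + 60° = 270°. No planar figure meets all of them, so nothing further can be derived.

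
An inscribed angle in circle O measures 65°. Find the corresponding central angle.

Central angle = 2 × 65° = 130° (inscribed angle theorem).

130°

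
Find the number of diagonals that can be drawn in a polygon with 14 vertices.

Each of the 14 vertices connects to 11 non-adjacent vertices via diagonals.
Total connections = 14 × 11 = 154, but each diagonal is counted twice.
Number of diagonals = 154 / 2 = 77.

77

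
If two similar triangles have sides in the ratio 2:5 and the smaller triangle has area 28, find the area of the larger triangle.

The ratio of areas of similar triangles = (side ratio)^2.
Side ratio = 2:5, so area ratio = 4:25.
Area of the larger triangle / Area of the smaller triangle = 25/4
Area of the larger triangle = 28 * 25/4 = 175

175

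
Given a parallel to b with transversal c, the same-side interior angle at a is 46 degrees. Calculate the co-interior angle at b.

Co-interior angles sum to 180: 180 - 46 = 134 degrees.

134 degrees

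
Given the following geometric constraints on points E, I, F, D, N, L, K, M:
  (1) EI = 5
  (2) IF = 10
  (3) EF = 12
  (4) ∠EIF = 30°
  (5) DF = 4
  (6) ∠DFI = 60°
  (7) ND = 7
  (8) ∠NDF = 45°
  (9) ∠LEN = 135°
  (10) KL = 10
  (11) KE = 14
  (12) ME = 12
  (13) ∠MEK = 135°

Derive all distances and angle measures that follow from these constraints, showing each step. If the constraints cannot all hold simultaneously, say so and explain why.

These constraints are not satisfiable: (1), (2) and (3) fix all three sides of triangle EIF, so by the law of cosines cos(∠EIF) = (5² + 10² − 12²) / (2·5·10) = -0.1900, i.e. ∠EIF ≈ 100.95°, which contradicts (4) ∠EIF = 30°. No planar figure meets all of them, so nothing further can be derived.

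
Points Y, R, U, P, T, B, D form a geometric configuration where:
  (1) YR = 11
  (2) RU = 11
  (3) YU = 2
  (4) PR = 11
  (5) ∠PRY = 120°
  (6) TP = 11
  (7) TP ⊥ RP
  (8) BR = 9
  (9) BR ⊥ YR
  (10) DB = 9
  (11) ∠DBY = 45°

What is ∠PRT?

Step 1: By the law of cosines on triangle RPT: RT² = 11² + 11² − 2·11·11·cos(90°) = 242, so RT = 11·√2.
Step 2: By the inverse law of cosines on triangle PRT: cos(∠PRT) = (11² + (11·√2)² − 11²) / (2·11·11·√2) = 242/342.24 = 0.7071, so ∠PRT = 45°.

Therefore, the measure of angle ∠PRT = 45°.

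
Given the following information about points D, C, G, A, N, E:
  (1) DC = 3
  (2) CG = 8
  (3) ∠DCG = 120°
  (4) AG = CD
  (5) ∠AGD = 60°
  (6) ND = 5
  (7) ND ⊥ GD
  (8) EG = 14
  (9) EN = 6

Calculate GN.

Step 1: By the law of cosines on triangle GCD: GD² = 8² + 3² − 2·8·3·cos(120°) = 97, so GD = √97.
Step 2: By the law of cosines on triangle GDN: GN² = √97² + 5² − 2·√97·5·cos(90°) = 122, so GN = √122.

Therefore, the length of GN = √122.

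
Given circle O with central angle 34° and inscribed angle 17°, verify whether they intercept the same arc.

By the inscribed angle theorem, if both angles subtend the same arc, the inscribed angle must be half the central angle.
Half of 34° = 17°, which equals the given inscribed angle of 17°.
Therefore, yes, they correspond to the same arc.

Yes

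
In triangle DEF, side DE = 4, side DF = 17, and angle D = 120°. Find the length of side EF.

By the law of cosines: EF^2 = DE^2 + DF^2 - 2*DE*DF*cos(D)
EF^2 = 4^2 + 17^2 - 2*4*17*cos(120°)
EF^2 = 16 + 289 - 136*(-1/2)
EF^2 = 373
EF = sqrt(373)

sqrt(373)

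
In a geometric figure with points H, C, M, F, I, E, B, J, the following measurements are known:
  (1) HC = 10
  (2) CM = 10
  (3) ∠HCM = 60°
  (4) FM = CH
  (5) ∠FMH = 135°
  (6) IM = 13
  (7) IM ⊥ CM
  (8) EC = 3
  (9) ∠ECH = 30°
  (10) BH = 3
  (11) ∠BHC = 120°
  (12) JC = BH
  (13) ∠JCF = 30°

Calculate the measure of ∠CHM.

Step 1: By the law of cosines on triangle HCM: HM² = 10² + 10² − 2·10·10·cos(60°) = 100, so HM = 10.
Step 2: By the inverse law of cosines on triangle CHM: cos(∠CHM) = (10² + 10² − 10²) / (2·10·10) = 100/200 = 0.5, so ∠CHM = 60°.

Therefore, the measure of angle ∠CHM = 60°.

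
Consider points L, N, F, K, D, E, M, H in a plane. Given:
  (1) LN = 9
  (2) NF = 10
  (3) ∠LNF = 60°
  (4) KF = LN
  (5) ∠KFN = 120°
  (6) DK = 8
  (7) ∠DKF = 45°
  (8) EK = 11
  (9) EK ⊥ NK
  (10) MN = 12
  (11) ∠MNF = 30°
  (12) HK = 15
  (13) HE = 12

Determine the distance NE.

From the given relations: KF = LN = 9.
Step 1: By the law of cosines on triangle NFK: NK² = 10² + 9² − 2·10·9·cos(120°) = 271, so NK ≈ 16.46.
Step 2: By the law of cosines on triangle NKE: NE² = 16.46² + 11² − 2·16.46·11·cos(90°) = 392, so NE = 14·√2.

Therefore, the length of NE = 14·√2.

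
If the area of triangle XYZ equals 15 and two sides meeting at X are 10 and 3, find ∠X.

Area = (1/2) * a * b * sin(C)
sin(C) = 2 * Area / (a * b)
sin(C) = 2 * 15 / (10 * 3)
sin(C) = 1
C = arcsin(1) = 90°

90°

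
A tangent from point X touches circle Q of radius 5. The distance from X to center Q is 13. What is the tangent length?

The tangent, radius, and line from the external point to the center form a right triangle.
The right angle is where the tangent meets the radius.
By the Pythagorean theorem: tangent² + 5² = 13²
tangent² = 169 - 25 = 144
tangent = 12

12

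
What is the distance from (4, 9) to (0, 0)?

d = sqrt((0 - 4)^2 + (0 - 9)^2)
d = sqrt(-4^2 + -9^2)
d = sqrt(16 + 81)
d = sqrt(97)

sqrt(97)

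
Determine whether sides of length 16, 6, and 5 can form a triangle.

No.
The triangle inequality is violated: 6 + 5 = 11 ≤ 16.
These lengths cannot form a triangle.

No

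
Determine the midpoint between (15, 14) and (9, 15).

M = ((x₁ + x₂)/2, (y₁ + y₂)/2)
= ((15 + 9)/2, (14 + 15)/2)
= (24/2, 29/2) = (12, 29/2)

(12, 29/2)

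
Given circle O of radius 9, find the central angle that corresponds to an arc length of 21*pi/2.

Arc length L = 2πr × θ/360, so θ = 360L / (2πr).
θ = 360 × 21*pi/2 / (2π × 9)
θ = 210°
θ = 210°

210°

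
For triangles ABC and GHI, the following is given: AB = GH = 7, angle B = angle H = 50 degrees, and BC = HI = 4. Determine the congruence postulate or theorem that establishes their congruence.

The given information matches SAS: Two pairs of corresponding sides and the included angle are equal (Side-Angle-Side).

SAS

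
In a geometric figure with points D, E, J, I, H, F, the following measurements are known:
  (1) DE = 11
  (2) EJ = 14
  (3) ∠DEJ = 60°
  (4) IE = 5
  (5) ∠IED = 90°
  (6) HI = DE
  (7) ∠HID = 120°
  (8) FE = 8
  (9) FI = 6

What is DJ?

Step 1: By the law of cosines on triangle DEJ: DJ² = 11² + 14² − 2·11·14·cos(60°) = 163, so DJ = √163.

Therefore, the length of DJ = √163.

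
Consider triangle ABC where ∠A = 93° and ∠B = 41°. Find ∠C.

By the triangle angle sum property, the three interior angles of any triangle add up to 180°.
We know angle A = 93° and angle B = 41°, so their sum is 134°.
Therefore angle C = 180° - 134° = 46°.

46 degrees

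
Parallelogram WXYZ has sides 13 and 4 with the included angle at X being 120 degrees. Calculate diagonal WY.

Law of cosines: d^2 = 13^2 + 4^2 - 2(13)(4)cos(120°) = 237, so d = sqrt(237).

sqrt(237)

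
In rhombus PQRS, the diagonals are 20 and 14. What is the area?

The diagonals of a rhombus divide it into four right triangles.
Each triangle has legs 20/ 2 = 10 and 14/2 = 7, so each has area (1/2)*10*7 = 35.
Four such triangles give total area = (d1 * d2) / 2 = 140.

140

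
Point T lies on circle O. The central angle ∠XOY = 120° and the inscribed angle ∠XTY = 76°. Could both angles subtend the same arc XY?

By the inscribed angle theorem, the inscribed angle for a central angle of 120° should be 120° / 2 = 60°.
The given inscribed angle is 76°, which does not equal 60°.
Therefore, no, they do not correspond to the same arc.

No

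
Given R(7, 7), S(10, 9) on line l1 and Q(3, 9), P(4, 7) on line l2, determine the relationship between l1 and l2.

Slope of line 1: m1 = (9 - 7)/(10 - 7) = 2/3 = 2/3
Slope of line 2: m2 = (7 - 9)/(4 - 3) = -2/1 = -2
For parallel lines we need equal slopes: 2/3 != -2.
For perpendicular lines we need m1*m2 = -1: (2/3)(-2) = -4/3 != -1.
Since neither condition holds, the lines are neither parallel nor perpendicular.

Neither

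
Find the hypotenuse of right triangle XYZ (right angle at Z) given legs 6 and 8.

In a right triangle, the square of the hypotenuse equals the sum of the squares of the two legs.
The legs are 6 and 8, so the hypotenuse = sqrt(36 + 64) = sqrt(100) = 10.

10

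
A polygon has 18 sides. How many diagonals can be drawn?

The number of diagonals in an n-gon is n(n - 3)/2.
For n = 18: 18(18 - 3)/2 = 18 × 15 / 2 = 135.

135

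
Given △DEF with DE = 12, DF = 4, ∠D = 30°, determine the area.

Area = (1/2) * DE * DF * sin(D)
Area = (1/2) * 12 * 4 * sin(30°)
Area = (1/2) * 12 * 4 * 1/2
Area = 12

12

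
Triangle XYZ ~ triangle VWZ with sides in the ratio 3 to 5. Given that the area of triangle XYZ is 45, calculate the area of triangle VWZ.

Area ratio = (3/5)^2 = 9/25. Area of VWZ = 45 * 25/9 = 125.

125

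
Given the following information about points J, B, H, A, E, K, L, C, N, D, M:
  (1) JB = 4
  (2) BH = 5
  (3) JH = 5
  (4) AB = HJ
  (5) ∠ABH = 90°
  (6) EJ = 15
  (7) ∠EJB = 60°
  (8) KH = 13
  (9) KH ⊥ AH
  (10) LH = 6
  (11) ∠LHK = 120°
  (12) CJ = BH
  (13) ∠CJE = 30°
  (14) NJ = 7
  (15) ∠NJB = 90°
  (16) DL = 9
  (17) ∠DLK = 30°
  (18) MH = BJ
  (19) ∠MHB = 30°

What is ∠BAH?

From the given relations: AB = HJ = 5.
Step 1: By the law of cosines on triangle ABH: AH² = 5² + 5² − 2·5·5·cos(90°) = 50, so AH = 5·√2.
Step 2: By the inverse law of cosines on triangle BAH: cos(∠BAH) = (5² + (5·√2)² − 5²) / (2·5·5·√2) = 50/70.71 = 0.7071, so ∠BAH = 45°.

Therefore, the measure of angle ∠BAH = 45°.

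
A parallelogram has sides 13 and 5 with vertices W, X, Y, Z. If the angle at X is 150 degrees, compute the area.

Area = 13 * 5 * sin(150°) = 65 * 1/2 = 65/2

65/2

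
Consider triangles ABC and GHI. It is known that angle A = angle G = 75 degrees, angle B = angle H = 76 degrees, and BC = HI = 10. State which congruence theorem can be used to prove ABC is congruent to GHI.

The given information provides:
angle A = angle G = 75 degrees, angle B = angle H = 76 degrees, and BC = HI = 10
This matches the AAS congruence theorem.
Two pairs of corresponding angles and a non-included side are equal (Angle-Angle-Side).

AAS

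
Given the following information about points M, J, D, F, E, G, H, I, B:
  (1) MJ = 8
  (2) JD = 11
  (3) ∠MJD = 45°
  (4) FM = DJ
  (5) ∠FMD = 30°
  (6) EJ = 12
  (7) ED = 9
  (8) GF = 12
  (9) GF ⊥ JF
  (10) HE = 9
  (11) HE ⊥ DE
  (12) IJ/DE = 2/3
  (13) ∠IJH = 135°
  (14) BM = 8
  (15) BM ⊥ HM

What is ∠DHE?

Step 1: By the law of cosines on triangle HED: HD² = 9² + 9² − 2·9·9·cos(90°) = 162, so HD = 9·√2.
Step 2: By the inverse law of cosines on triangle DHE: cos(∠DHE) = ((9·√2)² + 9² − 9²) / (2·9·√2·9) = 162/229.1 = 0.7071, so ∠DHE = 45°.

Therefore, the measure of angle ∠DHE = 45°.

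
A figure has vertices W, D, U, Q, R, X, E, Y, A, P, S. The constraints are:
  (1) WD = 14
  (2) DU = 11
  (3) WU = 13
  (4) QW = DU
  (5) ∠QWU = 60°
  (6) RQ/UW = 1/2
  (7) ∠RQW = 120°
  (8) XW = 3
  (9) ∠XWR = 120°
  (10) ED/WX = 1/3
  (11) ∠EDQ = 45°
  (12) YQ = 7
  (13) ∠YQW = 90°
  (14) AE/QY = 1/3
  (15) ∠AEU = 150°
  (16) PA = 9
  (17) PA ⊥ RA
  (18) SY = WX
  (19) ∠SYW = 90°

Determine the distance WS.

From the given relations: QW = DU = 11; SY = WX = 3.
Step 1: By the law of cosines on triangle WQY: WY² = 11² + 7² − 2·11·7·cos(90°) = 170, so WY = √170.
Step 2: By the law of cosines on triangle WYS: WS² = √170² + 3² − 2·√170·3·cos(90°) = 179, so WS = √179.

Therefore, the length of WS = √179.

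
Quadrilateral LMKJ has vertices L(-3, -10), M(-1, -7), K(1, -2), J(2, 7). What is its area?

Using the Shoelace formula for a quadrilateral (vertices in order):
Area = (1/2)|sum of (x_i * y_(i+1) - x_(i+1) * y_i)|
Terms: (-3*-7 - -1*-10) = 11, (-1*-2 - 1*-7) = 9, (1*7 - 2*-2) = 11, (2*-10 - -3*7) = 1
Sum = 32
Area = (1/2)(32) = 16

16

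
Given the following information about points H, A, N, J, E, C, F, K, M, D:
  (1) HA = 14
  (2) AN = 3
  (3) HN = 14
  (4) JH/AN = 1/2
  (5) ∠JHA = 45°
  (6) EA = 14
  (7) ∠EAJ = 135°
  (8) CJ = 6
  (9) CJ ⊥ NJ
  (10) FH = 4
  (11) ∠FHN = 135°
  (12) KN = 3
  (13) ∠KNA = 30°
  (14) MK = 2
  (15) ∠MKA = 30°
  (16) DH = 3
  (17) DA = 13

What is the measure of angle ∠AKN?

Step 1: By the law of cosines on triangle KNA: KA² = 3² + 3² − 2·3·3·cos(30°) = 2.41, so KA ≈ 1.55.
Step 2: By the inverse law of cosines on triangle AKN: cos(∠AKN) = (1.55² + 3² − 3²) / (2·1.55·3) = 2.41/9.32 = 0.2588, so ∠AKN = 75°.

Therefore, the measure of angle ∠AKN = 75°.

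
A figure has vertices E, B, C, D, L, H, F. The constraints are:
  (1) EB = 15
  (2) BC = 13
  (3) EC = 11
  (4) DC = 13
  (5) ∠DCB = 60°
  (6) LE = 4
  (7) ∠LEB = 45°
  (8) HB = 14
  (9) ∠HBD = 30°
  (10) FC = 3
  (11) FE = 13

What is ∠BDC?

Step 1: By the law of cosines on triangle DCB: DB² = 13² + 13² − 2·13·13·cos(60°) = 169, so DB = 13.
Step 2: By the inverse law of cosines on triangle BDC: cos(∠BDC) = (13² + 13² − 13²) / (2·13·13) = 169/338 = 0.5, so ∠BDC = 60°.

Therefore, the measure of angle ∠BDC = 60°.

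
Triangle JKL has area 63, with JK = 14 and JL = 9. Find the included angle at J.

From the SAS area formula Area = (1/2)ab sin(C), rearranging gives sin(C) = 2*Area/(ab).
sin(C) = 2 * 63 / (126) = 1.
Therefore C = arcsin(1) = 90°.

90°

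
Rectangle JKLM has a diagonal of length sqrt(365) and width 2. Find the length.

b = sqrt(d^2 - a^2) = sqrt(365 - 4) = sqrt(361) = 19

19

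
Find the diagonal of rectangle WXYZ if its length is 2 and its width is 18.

A rectangle's diagonal splits it into two right triangles, with the diagonal as the hypotenuse.
By the Pythagorean theorem, d^2 = 2^2 + 18^2 = 328.
Therefore d = sqrt(328) = 2*sqrt(82).

2*sqrt(82)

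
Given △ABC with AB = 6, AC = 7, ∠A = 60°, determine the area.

When two sides and the included angle are known, the area formula is (1/2)ab sin(C).
The height from one side to the opposite vertex is 7 sin(60°) = 7*sqrt(3)/2.
Area = (1/2) * 6 * 7*sqrt(3)/2 = 21*sqrt(3)/2.

21*sqrt(3)/2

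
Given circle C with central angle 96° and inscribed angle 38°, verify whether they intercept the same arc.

By the inscribed angle theorem, the inscribed angle for a central angle of 96° should be 96° / 2 = 48°.
The given inscribed angle is 38°, which does not equal 48°.
Therefore, no, they do not correspond to the same arc.

No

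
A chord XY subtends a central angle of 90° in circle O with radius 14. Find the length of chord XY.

Chord = 2(14) sin(45°) = 14*sqrt(2)

14*sqrt(2)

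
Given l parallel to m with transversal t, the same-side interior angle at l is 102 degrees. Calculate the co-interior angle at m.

Co-interior angles sum to 180: 180 - 102 = 78 degrees.

78 degrees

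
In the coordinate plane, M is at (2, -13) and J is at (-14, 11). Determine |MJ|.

d = sqrt((-14 - 2)^2 + (11 - -13)^2)
d = sqrt(-16^2 + 24^2)
d = sqrt(256 + 576)
d = sqrt(832) = 8*sqrt(13)

8*sqrt(13)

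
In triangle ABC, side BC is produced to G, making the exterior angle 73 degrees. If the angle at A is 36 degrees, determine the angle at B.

angle B = 73 - 36 = 37 degrees (exterior angle theorem).

37 degrees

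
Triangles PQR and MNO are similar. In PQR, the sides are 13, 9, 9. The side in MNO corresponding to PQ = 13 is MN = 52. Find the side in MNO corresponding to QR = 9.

Since the triangles are similar, the ratio of corresponding sides is constant.
Scale factor k = MN / PQ = 52 / 13 = 4
NO = k * QR = 4 * 9 = 36

36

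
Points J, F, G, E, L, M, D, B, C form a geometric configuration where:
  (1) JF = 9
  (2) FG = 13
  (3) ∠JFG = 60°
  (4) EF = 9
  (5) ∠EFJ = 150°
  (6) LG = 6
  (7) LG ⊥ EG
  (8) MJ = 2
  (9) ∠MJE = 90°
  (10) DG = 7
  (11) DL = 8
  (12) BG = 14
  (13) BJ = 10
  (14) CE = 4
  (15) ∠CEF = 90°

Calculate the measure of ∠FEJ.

Step 1: By the law of cosines on triangle EFJ: EJ² = 9² + 9² − 2·9·9·cos(150°) = 302.3, so EJ ≈ 17.39.
Step 2: By the inverse law of cosines on triangle FEJ: cos(∠FEJ) = (9² + 17.39² − 9²) / (2·9·17.39) = 302.3/312.96 = 0.9659, so ∠FEJ = 15°.

Therefore, the measure of angle ∠FEJ = 15°.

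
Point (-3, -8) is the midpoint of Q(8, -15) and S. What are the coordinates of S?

Using the midpoint formula: M = ((x1 + x2)/2, (y1 + y2)/2)
We know M = (-3, -8) and Q = (8, -15)
For x: -3 = (8 + x2)/2, so x2 = 2*-3 - 8 = -14
For y: -8 = (-15 + y2)/2, so y2 = 2*-8 - -15 = -1
S = (-14, -1)

(-14, -1)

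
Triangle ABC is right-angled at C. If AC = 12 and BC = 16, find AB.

AB = sqrt(12^2 + 16^2) = sqrt(400) = 20

20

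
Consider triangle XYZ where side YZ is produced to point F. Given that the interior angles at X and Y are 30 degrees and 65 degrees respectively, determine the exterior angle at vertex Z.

Exterior angle = 30 + 65 = 95 degrees (exterior angle theorem).

95 degrees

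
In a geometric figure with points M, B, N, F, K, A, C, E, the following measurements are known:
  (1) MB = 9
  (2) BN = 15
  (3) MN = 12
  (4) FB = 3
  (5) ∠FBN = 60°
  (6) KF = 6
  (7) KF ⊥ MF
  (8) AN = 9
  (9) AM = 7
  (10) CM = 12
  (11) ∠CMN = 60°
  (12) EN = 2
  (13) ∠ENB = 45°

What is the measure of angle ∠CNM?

Step 1: By the law of cosines on triangle NMC: NC² = 12² + 12² − 2·12·12·cos(60°) = 144, so NC = 12.
Step 2: By the inverse law of cosines on triangle CNM: cos(∠CNM) = (12² + 12² − 12²) / (2·12·12) = 144/288 = 0.5, so ∠CNM = 60°.

Therefore, the measure of angle ∠CNM = 60°.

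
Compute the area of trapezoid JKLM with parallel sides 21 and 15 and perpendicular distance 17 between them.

Area = (21 + 15) * 17 / 2 = 612 / 2 = 306

306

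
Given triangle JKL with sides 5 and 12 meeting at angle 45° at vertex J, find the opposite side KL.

By the law of cosines: KL^2 = JK^2 + JL^2 - 2*JK*JL*cos(J)
KL^2 = 5^2 + 12^2 - 2*5*12*cos(45°)
KL^2 = 25 + 144 - 120*(sqrt(2)/2)
KL^2 = 169 - 60*sqrt(2)
KL = sqrt(169 - 60*sqrt(2))

sqrt(169 - 60*sqrt(2))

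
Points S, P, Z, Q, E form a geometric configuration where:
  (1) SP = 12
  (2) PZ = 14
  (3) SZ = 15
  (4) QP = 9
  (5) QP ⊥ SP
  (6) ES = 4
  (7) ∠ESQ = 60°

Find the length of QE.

Step 1: By the law of cosines on triangle SPQ: SQ² = 12² + 9² − 2·12·9·cos(90°) = 225, so SQ = 15.
Step 2: By the law of cosines on triangle QSE: QE² = 15² + 4² − 2·15·4·cos(60°) = 181, so QE = √181.

Therefore, the length of QE = √181.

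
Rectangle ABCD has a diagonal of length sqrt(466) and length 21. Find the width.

b = sqrt(d^2 - a^2) = sqrt(466 - 441) = sqrt(25) = 5

5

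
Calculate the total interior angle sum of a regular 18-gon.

The sum of interior angles of an n-sided polygon is (n - 2) * 180.
For n = 18: (18 - 2) * 180 = 16 * 180 = 2880 degrees.

2880 degrees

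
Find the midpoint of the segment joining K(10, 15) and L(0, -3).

The midpoint is the average of the coordinates:
x: (10 + 0)/2 = 5
y: (15 + -3)/2 = 6
Midpoint = (5, 6)

(5, 6)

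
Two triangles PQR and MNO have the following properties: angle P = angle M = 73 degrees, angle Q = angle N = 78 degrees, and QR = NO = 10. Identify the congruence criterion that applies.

Consider the given information: angle P = angle M = 73 degrees, angle Q = angle N = 78 degrees, and QR = NO = 10
This is not SAS or HL: SAS requires two sides and the included angle between them. HL only applies to right triangles with matching hypotenuse and leg.
The correct criterion is AAS. Two pairs of corresponding angles and a non-included side are equal (Angle-Angle-Side).

AAS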